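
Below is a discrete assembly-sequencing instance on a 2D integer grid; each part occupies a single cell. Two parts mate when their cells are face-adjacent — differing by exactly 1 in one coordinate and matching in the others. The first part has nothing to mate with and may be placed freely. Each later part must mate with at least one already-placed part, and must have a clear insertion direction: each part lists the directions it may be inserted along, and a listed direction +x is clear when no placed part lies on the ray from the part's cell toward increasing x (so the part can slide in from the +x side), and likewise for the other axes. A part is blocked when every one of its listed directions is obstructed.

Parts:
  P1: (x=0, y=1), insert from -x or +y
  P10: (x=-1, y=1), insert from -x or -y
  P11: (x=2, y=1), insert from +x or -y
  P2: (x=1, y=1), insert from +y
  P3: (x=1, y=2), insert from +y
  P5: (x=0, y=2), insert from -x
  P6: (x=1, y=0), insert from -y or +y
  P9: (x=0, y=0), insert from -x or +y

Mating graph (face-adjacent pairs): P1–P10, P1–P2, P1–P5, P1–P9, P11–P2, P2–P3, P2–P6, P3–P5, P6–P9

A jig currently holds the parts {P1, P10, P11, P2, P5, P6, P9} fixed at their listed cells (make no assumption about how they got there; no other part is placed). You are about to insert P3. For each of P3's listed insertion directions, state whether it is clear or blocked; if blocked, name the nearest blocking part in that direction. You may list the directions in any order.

+y: clear

+y: ray from P3(1, 2) has no placed part ⇒ clear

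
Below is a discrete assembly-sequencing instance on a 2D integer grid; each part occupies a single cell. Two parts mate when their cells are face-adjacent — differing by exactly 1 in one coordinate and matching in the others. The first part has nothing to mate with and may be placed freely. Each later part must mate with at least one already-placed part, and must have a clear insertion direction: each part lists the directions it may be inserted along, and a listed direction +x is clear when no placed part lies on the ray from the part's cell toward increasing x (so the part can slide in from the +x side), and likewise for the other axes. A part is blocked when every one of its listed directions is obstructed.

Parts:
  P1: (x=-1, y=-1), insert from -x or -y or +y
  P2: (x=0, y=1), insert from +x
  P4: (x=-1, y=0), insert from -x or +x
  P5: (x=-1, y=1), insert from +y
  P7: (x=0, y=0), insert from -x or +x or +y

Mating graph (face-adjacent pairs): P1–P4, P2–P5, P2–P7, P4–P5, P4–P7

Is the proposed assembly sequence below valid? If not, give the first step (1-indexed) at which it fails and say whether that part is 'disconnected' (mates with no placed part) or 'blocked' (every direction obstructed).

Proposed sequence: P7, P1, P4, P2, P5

1. P7@(0, 0) [-x clear] — {P7}
2. P1@(-1, -1) — no placed neighbour ⇒ disconnected

Invalid at step 2 (disconnected)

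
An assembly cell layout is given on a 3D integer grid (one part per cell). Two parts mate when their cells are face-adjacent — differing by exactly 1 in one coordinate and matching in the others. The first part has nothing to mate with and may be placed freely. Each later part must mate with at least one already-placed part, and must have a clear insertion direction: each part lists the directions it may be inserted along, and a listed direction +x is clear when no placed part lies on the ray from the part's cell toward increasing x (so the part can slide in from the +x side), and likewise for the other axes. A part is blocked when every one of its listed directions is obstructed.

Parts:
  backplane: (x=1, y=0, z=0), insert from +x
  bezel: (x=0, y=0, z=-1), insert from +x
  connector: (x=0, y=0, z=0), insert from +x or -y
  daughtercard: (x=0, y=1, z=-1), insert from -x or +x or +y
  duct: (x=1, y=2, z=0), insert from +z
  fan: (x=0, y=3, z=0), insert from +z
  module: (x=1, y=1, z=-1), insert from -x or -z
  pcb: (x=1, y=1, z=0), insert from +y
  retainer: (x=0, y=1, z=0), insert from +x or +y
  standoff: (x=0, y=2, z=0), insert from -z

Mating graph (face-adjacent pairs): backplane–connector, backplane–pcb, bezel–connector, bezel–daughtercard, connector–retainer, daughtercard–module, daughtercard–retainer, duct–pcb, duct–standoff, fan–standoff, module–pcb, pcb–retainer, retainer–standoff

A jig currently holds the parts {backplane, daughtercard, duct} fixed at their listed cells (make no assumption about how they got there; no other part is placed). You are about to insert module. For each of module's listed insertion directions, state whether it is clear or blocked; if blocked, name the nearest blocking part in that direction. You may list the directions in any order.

-x: blocked by daughtercard; -z: clear

-x: nearest on ray is daughtercard@(0, 1, -1) ⇒ blocked
-z: ray from module(1, 1, -1) has no placed part ⇒ clear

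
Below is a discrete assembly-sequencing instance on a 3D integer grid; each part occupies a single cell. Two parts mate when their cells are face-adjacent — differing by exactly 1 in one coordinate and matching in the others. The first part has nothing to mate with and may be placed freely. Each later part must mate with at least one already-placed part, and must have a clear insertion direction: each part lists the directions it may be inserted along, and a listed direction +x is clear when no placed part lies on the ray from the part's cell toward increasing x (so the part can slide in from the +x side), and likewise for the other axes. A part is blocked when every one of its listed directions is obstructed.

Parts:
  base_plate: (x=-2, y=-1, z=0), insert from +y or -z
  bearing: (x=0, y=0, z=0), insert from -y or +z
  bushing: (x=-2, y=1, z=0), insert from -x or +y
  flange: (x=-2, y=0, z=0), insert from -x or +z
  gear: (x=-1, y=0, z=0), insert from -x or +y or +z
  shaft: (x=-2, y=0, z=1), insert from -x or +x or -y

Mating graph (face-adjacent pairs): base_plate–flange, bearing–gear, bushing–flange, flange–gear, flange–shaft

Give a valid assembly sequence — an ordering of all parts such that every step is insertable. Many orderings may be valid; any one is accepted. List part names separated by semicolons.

bushing; flange; base_plate; shaft; gear; bearing

1. bushing@(-2, 1, 0) [-x clear] — {bushing}
2. flange@(-2, 0, 0) [-x clear] — {bushing, flange}
3. base_plate@(-2, -1, 0) [-z clear] — {base_plate, bushing, flange}
4. shaft@(-2, 0, 1) [-x clear] — {base_plate, bushing, flange, shaft}
5. gear@(-1, 0, 0) [+y clear] — {base_plate, bushing, flange, gear, shaft}
6. bearing@(0, 0, 0) [-y clear] — {base_plate, bearing, bushing, flange, gear, shaft}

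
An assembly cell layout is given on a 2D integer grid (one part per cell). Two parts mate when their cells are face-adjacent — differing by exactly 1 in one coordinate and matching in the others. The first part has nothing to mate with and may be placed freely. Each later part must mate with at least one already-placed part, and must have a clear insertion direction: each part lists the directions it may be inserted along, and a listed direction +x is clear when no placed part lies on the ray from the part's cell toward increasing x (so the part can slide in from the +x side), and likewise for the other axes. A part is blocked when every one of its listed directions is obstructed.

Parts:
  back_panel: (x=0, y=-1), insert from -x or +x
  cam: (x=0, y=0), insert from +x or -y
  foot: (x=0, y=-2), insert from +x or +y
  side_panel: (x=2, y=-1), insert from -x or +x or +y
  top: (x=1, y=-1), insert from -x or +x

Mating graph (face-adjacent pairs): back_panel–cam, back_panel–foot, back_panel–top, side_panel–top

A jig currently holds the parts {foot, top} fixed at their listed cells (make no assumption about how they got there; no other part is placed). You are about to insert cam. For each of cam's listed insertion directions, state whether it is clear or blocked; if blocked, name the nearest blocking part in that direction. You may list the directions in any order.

+x: ray from cam(0, 0) has no placed part ⇒ clear
-y: nearest on ray is foot@(0, -2) ⇒ blocked

+x: clear; -y: blocked by foot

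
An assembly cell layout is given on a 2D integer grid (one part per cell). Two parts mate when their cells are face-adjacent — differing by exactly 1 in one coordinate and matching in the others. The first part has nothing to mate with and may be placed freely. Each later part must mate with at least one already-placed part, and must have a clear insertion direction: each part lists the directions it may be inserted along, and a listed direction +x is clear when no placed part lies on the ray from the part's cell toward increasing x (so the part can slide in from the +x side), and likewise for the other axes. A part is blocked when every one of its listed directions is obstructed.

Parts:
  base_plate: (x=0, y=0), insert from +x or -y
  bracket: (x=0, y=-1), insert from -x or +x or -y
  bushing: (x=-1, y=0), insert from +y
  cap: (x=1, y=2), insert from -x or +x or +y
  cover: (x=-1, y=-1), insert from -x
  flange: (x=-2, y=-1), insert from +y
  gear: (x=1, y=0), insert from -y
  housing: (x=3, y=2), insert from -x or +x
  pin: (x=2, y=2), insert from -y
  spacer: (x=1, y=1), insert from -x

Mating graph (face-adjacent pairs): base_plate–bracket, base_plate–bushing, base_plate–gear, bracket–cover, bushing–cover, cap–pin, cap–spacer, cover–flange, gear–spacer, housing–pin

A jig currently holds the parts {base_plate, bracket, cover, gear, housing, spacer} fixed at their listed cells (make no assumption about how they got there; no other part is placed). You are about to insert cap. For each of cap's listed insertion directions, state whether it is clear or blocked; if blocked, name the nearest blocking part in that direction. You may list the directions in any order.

+x: blocked by housing; +y: clear; -x: clear

-x: ray from cap(1, 2) has no placed part ⇒ clear
+x: nearest on ray is housing@(3, 2) ⇒ blocked
+y: ray from cap(1, 2) has no placed part ⇒ clear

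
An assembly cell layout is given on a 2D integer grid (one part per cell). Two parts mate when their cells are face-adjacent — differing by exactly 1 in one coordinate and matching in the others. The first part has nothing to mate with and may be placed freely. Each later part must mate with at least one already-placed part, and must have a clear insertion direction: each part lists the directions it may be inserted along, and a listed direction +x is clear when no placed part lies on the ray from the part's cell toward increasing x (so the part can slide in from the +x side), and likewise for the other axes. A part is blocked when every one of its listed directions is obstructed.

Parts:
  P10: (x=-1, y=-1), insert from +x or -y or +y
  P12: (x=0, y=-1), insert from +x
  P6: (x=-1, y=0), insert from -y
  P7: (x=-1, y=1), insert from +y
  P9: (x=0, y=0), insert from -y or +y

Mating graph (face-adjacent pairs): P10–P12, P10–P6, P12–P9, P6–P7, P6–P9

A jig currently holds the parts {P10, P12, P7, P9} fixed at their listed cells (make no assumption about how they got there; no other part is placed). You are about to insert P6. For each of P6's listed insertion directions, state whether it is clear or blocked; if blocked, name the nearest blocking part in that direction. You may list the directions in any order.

-y: nearest on ray is P10@(-1, -1) ⇒ blocked

-y: blocked by P10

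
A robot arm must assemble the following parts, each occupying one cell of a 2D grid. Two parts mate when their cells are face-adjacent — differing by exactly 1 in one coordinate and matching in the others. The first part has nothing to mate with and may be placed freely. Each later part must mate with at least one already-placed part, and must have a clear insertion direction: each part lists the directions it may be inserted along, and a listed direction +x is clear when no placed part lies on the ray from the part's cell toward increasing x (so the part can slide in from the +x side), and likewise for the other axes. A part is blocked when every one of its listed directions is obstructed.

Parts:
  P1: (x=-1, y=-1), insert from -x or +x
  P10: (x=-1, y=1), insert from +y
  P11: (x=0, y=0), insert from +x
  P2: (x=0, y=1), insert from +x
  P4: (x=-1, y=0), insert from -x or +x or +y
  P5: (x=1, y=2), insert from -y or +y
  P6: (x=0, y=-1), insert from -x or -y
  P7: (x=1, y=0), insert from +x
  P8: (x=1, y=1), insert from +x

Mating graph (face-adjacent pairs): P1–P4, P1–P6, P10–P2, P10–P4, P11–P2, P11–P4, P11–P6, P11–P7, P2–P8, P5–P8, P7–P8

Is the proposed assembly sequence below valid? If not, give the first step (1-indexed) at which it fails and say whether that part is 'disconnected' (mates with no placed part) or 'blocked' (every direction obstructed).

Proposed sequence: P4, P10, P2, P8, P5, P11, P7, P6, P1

1. P4@(-1, 0) [-x clear] — {P4}
2. P10@(-1, 1) [+y clear] — {P10, P4}
3. P2@(0, 1) [+x clear] — {P10, P2, P4}
4. P8@(1, 1) [+x clear] — {P10, P2, P4, P8}
5. P5@(1, 2) [+y clear] — {P10, P2, P4, P5, P8}
6. P11@(0, 0) [+x clear] — {P10, P11, P2, P4, P5, P8}
7. P7@(1, 0) [+x clear] — {P10, P11, P2, P4, P5, P7, P8}
8. P6@(0, -1) [-x clear] — {P10, P11, P2, P4, P5, P6, P7, P8}
9. P1@(-1, -1) [-x clear] — {P1, P10, P11, P2, P4, P5, P6, P7, P8}

Valid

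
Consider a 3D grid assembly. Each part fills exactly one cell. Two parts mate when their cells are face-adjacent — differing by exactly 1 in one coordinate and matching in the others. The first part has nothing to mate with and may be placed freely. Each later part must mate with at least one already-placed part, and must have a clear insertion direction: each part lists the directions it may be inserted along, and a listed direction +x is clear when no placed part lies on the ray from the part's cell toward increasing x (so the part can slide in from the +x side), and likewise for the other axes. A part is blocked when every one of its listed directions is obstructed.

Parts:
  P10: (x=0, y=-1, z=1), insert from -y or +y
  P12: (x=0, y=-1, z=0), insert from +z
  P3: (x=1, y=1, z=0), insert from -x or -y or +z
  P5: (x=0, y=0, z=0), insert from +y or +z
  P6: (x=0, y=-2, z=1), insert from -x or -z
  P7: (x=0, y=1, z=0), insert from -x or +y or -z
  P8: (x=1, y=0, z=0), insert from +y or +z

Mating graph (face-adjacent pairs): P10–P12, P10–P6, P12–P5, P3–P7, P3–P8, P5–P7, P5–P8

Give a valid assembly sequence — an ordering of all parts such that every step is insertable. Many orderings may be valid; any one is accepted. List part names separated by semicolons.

1. P3@(1, 1, 0) [-x clear] — {P3}
2. P7@(0, 1, 0) [-x clear] — {P3, P7}
3. P5@(0, 0, 0) [+z clear] — {P3, P5, P7}
4. P12@(0, -1, 0) [+z clear] — {P12, P3, P5, P7}
5. P10@(0, -1, 1) [-y clear] — {P10, P12, P3, P5, P7}
6. P6@(0, -2, 1) [-x clear] — {P10, P12, P3, P5, P6, P7}
7. P8@(1, 0, 0) [+z clear] — {P10, P12, P3, P5, P6, P7, P8}

P3; P7; P5; P12; P10; P6; P8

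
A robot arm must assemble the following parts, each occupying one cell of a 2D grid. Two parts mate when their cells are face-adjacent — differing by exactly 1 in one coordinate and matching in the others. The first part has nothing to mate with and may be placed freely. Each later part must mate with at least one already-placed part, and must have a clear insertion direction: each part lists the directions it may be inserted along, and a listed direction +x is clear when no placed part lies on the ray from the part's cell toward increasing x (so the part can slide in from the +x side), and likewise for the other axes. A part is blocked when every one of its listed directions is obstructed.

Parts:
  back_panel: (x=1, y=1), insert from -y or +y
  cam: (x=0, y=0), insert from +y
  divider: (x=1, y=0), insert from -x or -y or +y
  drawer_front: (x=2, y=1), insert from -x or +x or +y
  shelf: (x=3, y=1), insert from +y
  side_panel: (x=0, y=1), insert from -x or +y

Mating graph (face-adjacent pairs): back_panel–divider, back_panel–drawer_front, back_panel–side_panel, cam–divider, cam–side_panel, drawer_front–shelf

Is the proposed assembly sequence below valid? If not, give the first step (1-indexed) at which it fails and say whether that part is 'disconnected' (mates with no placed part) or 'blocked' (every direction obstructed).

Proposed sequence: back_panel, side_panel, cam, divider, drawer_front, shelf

1. back_panel@(1, 1) [-y clear] — {back_panel}
2. side_panel@(0, 1) [-x clear] — {back_panel, side_panel}
3. cam@(0, 0) — +y all obstructed ⇒ blocked

Invalid at step 3 (blocked)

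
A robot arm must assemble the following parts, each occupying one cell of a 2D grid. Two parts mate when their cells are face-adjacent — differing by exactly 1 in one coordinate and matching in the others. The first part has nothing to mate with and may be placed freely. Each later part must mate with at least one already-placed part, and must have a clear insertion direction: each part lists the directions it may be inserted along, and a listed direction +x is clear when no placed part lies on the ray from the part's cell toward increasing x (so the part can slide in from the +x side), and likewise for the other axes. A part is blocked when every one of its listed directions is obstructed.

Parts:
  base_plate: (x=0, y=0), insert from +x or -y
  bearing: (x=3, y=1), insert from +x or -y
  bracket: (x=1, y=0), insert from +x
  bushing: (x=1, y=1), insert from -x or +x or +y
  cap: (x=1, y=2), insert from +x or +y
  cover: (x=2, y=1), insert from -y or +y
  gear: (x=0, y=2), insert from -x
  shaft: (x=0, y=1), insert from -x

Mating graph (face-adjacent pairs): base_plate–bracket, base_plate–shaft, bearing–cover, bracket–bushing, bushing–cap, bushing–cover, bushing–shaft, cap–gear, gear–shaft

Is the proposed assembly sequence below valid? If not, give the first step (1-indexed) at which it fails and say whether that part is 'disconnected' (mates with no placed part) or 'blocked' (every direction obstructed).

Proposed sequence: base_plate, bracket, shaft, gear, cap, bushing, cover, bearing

1. base_plate@(0, 0) [+x clear] — {base_plate}
2. bracket@(1, 0) [+x clear] — {base_plate, bracket}
3. shaft@(0, 1) [-x clear] — {base_plate, bracket, shaft}
4. gear@(0, 2) [-x clear] — {base_plate, bracket, gear, shaft}
5. cap@(1, 2) [+x clear] — {base_plate, bracket, cap, gear, shaft}
6. bushing@(1, 1) [+x clear] — {base_plate, bracket, bushing, cap, gear, shaft}
7. cover@(2, 1) [-y clear] — {base_plate, bracket, bushing, cap, cover, gear, shaft}
8. bearing@(3, 1) [+x clear] — {base_plate, bearing, bracket, bushing, cap, cover, gear, shaft}

Valid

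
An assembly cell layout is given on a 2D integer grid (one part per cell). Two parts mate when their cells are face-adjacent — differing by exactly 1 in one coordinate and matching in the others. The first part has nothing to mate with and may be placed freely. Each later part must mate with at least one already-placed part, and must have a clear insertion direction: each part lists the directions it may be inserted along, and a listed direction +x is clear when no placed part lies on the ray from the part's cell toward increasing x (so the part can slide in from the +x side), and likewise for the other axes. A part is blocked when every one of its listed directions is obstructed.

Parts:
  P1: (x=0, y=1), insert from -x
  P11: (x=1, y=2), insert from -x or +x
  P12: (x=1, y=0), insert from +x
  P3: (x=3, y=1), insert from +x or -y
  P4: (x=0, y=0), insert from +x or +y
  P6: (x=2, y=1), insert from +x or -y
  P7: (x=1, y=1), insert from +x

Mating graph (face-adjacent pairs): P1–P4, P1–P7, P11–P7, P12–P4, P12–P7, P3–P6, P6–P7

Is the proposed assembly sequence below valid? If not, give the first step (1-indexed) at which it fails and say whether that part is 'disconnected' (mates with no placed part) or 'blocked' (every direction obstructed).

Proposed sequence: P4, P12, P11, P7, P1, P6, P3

1. P4@(0, 0) [+x clear] — {P4}
2. P12@(1, 0) [+x clear] — {P12, P4}
3. P11@(1, 2) — no placed neighbour ⇒ disconnected

Invalid at step 3 (disconnected)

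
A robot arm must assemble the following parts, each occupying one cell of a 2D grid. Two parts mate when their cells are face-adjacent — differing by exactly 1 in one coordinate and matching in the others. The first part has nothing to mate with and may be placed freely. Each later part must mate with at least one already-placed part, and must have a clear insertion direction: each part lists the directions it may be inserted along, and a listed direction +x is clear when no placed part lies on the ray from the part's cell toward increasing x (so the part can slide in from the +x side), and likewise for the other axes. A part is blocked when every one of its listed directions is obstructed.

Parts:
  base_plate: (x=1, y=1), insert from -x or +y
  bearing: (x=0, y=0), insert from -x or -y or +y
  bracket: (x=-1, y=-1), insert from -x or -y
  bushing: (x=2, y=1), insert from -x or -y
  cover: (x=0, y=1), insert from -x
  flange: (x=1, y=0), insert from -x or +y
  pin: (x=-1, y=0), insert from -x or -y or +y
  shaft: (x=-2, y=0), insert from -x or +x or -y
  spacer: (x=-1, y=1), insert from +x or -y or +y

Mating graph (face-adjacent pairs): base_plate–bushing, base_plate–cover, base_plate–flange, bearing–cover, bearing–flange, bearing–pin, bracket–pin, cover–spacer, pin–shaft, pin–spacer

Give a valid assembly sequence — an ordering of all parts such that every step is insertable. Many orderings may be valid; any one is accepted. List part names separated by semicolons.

1. flange@(1, 0) [-x clear] — {flange}
2. base_plate@(1, 1) [-x clear] — {base_plate, flange}
3. bushing@(2, 1) [-y clear] — {base_plate, bushing, flange}
4. bearing@(0, 0) [-x clear] — {base_plate, bearing, bushing, flange}
5. cover@(0, 1) [-x clear] — {base_plate, bearing, bushing, cover, flange}
6. spacer@(-1, 1) [-y clear] — {base_plate, bearing, bushing, cover, flange, spacer}
7. pin@(-1, 0) [-x clear] — {base_plate, bearing, bushing, cover, flange, pin, spacer}
8. bracket@(-1, -1) [-x clear] — {base_plate, bearing, bracket, bushing, cover, flange, pin, spacer}
9. shaft@(-2, 0) [-x clear] — {base_plate, bearing, bracket, bushing, cover, flange, pin, shaft, spacer}

flange; base_plate; bushing; bearing; cover; spacer; pin; bracket; shaft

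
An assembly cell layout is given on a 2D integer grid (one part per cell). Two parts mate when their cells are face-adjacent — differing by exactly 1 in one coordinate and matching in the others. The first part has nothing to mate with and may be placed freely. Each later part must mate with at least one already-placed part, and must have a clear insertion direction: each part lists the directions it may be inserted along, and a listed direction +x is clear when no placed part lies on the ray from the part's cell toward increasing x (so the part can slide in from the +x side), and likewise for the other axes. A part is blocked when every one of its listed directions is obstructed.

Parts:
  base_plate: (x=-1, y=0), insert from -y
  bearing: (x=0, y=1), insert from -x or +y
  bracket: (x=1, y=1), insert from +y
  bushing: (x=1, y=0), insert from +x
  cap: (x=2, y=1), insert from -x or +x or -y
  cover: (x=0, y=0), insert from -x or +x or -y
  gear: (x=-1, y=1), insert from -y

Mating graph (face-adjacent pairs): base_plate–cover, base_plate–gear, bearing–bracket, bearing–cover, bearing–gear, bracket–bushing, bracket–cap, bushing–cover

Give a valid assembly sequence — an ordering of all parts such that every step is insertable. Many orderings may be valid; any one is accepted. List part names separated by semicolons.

bracket; bushing; cap; cover; bearing; gear; base_plate

1. bracket@(1, 1) [+y clear] — {bracket}
2. bushing@(1, 0) [+x clear] — {bracket, bushing}
3. cap@(2, 1) [+x clear] — {bracket, bushing, cap}
4. cover@(0, 0) [-x clear] — {bracket, bushing, cap, cover}
5. bearing@(0, 1) [-x clear] — {bearing, bracket, bushing, cap, cover}
6. gear@(-1, 1) [-y clear] — {bearing, bracket, bushing, cap, cover, gear}
7. base_plate@(-1, 0) [-y clear] — {base_plate, bearing, bracket, bushing, cap, cover, gear}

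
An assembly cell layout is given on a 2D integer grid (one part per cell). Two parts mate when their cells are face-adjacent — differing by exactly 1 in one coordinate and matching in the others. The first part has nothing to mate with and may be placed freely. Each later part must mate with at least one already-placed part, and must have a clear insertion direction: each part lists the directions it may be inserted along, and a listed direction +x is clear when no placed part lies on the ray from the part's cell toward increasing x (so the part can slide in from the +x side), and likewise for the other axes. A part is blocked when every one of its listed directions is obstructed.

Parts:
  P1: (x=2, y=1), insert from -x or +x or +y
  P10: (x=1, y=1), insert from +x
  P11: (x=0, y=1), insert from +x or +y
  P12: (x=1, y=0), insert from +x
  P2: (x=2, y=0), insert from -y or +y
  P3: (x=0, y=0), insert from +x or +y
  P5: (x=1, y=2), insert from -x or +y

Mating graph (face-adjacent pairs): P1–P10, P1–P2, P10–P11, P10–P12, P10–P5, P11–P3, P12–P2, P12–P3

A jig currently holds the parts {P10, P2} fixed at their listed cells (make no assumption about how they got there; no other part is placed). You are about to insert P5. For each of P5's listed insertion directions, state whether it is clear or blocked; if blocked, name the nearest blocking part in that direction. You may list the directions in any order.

+y: clear; -x: clear

-x: ray from P5(1, 2) has no placed part ⇒ clear
+y: ray from P5(1, 2) has no placed part ⇒ clear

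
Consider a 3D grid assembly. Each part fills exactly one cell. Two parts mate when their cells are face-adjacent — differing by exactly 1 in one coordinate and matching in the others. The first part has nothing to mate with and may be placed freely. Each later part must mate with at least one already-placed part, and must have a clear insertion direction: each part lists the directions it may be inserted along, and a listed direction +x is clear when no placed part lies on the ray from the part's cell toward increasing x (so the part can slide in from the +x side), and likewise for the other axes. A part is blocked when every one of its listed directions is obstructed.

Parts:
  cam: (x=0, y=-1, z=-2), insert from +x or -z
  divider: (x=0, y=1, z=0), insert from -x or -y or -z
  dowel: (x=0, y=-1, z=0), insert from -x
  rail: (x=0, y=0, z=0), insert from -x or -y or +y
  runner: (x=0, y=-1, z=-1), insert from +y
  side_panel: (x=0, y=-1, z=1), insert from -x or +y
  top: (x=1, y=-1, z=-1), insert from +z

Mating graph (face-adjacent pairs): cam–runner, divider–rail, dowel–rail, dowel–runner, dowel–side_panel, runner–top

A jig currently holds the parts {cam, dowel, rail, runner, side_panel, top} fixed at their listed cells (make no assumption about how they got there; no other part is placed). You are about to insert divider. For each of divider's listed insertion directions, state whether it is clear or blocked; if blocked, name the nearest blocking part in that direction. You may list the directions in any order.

-x: ray from divider(0, 1, 0) has no placed part ⇒ clear
-y: nearest on ray is rail@(0, 0, 0) ⇒ blocked
-z: ray from divider(0, 1, 0) has no placed part ⇒ clear

-x: clear; -y: blocked by rail; -z: clear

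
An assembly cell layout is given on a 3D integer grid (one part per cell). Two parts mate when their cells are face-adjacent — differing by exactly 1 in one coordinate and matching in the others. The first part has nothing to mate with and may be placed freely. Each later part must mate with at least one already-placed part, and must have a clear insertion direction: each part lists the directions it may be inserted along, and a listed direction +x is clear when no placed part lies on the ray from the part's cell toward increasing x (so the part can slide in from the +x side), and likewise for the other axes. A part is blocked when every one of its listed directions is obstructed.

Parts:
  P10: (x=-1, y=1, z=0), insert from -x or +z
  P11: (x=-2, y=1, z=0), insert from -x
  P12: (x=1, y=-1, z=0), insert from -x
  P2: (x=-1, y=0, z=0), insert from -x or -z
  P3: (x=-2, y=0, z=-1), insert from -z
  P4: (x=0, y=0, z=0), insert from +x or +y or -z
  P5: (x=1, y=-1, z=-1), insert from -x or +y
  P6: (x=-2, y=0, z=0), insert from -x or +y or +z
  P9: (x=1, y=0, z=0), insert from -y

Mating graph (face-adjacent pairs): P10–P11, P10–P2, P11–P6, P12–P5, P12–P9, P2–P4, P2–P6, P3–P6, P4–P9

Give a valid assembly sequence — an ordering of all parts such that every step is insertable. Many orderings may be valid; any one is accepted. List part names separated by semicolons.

1. P9@(1, 0, 0) [-y clear] — {P9}
2. P12@(1, -1, 0) [-x clear] — {P12, P9}
3. P4@(0, 0, 0) [+y clear] — {P12, P4, P9}
4. P5@(1, -1, -1) [-x clear] — {P12, P4, P5, P9}
5. P2@(-1, 0, 0) [-x clear] — {P12, P2, P4, P5, P9}
6. P10@(-1, 1, 0) [-x clear] — {P10, P12, P2, P4, P5, P9}
7. P11@(-2, 1, 0) [-x clear] — {P10, P11, P12, P2, P4, P5, P9}
8. P6@(-2, 0, 0) [-x clear] — {P10, P11, P12, P2, P4, P5, P6, P9}
9. P3@(-2, 0, -1) [-z clear] — {P10, P11, P12, P2, P3, P4, P5, P6, P9}

P9; P12; P4; P5; P2; P10; P11; P6; P3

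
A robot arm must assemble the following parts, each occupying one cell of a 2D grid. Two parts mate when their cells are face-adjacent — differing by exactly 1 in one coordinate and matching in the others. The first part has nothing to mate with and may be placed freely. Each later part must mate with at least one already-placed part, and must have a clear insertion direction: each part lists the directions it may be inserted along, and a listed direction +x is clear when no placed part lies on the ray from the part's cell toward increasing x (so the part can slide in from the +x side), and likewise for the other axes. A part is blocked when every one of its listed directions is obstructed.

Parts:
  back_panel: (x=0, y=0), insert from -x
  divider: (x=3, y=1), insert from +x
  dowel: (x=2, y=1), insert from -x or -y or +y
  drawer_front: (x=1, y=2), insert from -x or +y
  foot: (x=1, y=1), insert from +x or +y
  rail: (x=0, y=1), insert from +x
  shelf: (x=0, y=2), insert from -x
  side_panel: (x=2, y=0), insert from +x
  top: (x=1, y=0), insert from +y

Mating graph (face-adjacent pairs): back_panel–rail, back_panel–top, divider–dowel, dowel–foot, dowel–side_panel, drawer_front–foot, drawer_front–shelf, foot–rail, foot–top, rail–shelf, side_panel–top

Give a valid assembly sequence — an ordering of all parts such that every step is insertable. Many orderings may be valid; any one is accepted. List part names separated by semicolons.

1. shelf@(0, 2) [-x clear] — {shelf}
2. rail@(0, 1) [+x clear] — {rail, shelf}
3. back_panel@(0, 0) [-x clear] — {back_panel, rail, shelf}
4. top@(1, 0) [+y clear] — {back_panel, rail, shelf, top}
5. drawer_front@(1, 2) [+y clear] — {back_panel, drawer_front, rail, shelf, top}
6. side_panel@(2, 0) [+x clear] — {back_panel, drawer_front, rail, shelf, side_panel, top}
7. foot@(1, 1) [+x clear] — {back_panel, drawer_front, foot, rail, shelf, side_panel, top}
8. dowel@(2, 1) [+y clear] — {back_panel, dowel, drawer_front, foot, rail, shelf, side_panel, top}
9. divider@(3, 1) [+x clear] — {back_panel, divider, dowel, drawer_front, foot, rail, shelf, side_panel, top}

shelf; rail; back_panel; top; drawer_front; side_panel; foot; dowel; divider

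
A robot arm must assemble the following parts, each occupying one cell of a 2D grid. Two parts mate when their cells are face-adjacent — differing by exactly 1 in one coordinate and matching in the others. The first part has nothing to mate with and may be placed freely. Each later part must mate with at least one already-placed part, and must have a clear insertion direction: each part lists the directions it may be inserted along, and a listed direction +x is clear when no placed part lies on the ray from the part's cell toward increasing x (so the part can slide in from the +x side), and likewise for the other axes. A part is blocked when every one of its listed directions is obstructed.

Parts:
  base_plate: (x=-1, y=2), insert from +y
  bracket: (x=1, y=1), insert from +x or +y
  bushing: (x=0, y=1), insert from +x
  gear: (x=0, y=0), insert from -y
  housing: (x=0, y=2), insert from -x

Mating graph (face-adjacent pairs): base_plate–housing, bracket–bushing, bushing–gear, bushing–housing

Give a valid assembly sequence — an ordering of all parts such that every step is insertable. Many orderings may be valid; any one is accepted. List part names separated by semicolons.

gear; bushing; housing; base_plate; bracket

1. gear@(0, 0) [-y clear] — {gear}
2. bushing@(0, 1) [+x clear] — {bushing, gear}
3. housing@(0, 2) [-x clear] — {bushing, gear, housing}
4. base_plate@(-1, 2) [+y clear] — {base_plate, bushing, gear, housing}
5. bracket@(1, 1) [+x clear] — {base_plate, bracket, bushing, gear, housing}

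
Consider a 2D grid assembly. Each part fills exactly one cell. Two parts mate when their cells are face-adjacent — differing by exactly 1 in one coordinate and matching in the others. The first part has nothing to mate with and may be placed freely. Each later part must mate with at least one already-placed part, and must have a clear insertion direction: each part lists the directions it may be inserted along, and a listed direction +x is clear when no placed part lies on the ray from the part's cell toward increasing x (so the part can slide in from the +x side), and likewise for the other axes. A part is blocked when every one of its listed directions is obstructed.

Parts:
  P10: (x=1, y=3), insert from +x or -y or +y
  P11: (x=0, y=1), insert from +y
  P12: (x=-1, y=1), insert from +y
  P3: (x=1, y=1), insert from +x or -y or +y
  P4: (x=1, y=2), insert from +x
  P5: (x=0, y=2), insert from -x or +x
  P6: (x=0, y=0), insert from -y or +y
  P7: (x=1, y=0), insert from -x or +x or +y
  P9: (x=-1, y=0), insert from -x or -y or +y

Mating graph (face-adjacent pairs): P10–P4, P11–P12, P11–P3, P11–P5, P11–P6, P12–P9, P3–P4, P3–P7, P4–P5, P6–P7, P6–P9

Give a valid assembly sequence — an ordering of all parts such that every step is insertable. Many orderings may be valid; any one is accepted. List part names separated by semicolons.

P4; P10; P3; P11; P5; P6; P9; P12; P7

1. P4@(1, 2) [+x clear] — {P4}
2. P10@(1, 3) [+x clear] — {P10, P4}
3. P3@(1, 1) [+x clear] — {P10, P3, P4}
4. P11@(0, 1) [+y clear] — {P10, P11, P3, P4}
5. P5@(0, 2) [-x clear] — {P10, P11, P3, P4, P5}
6. P6@(0, 0) [-y clear] — {P10, P11, P3, P4, P5, P6}
7. P9@(-1, 0) [-x clear] — {P10, P11, P3, P4, P5, P6, P9}
8. P12@(-1, 1) [+y clear] — {P10, P11, P12, P3, P4, P5, P6, P9}
9. P7@(1, 0) [+x clear] — {P10, P11, P12, P3, P4, P5, P6, P7, P9}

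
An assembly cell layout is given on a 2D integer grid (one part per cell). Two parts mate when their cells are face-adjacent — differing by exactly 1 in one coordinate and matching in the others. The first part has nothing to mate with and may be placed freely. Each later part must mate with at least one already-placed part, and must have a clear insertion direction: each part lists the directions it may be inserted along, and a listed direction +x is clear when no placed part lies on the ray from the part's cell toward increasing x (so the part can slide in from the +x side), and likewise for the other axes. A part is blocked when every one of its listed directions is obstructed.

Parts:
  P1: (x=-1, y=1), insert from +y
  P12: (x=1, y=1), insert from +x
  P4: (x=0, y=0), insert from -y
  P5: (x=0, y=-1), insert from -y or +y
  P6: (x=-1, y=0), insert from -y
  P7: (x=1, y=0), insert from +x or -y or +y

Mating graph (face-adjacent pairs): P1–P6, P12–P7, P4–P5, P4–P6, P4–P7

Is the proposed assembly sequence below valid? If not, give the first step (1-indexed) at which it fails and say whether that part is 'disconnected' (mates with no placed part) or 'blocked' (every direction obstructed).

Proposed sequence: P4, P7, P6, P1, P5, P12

1. P4@(0, 0) [-y clear] — {P4}
2. P7@(1, 0) [+x clear] — {P4, P7}
3. P6@(-1, 0) [-y clear] — {P4, P6, P7}
4. P1@(-1, 1) [+y clear] — {P1, P4, P6, P7}
5. P5@(0, -1) [-y clear] — {P1, P4, P5, P6, P7}
6. P12@(1, 1) [+x clear] — {P1, P12, P4, P5, P6, P7}

Valid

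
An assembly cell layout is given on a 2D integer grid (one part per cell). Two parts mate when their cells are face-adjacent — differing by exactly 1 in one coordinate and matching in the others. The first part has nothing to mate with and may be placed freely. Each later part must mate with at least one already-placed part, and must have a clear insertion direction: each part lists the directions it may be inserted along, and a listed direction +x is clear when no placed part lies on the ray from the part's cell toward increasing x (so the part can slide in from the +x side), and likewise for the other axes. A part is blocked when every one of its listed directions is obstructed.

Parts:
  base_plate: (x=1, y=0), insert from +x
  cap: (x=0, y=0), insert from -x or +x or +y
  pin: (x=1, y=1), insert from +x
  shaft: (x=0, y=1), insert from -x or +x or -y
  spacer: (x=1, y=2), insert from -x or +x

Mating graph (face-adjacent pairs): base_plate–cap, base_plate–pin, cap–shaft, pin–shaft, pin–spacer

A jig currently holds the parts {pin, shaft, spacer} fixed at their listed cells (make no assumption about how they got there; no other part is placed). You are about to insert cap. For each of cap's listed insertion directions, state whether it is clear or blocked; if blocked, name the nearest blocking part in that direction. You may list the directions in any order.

+x: clear; +y: blocked by shaft; -x: clear

-x: ray from cap(0, 0) has no placed part ⇒ clear
+x: ray from cap(0, 0) has no placed part ⇒ clear
+y: nearest on ray is shaft@(0, 1) ⇒ blocked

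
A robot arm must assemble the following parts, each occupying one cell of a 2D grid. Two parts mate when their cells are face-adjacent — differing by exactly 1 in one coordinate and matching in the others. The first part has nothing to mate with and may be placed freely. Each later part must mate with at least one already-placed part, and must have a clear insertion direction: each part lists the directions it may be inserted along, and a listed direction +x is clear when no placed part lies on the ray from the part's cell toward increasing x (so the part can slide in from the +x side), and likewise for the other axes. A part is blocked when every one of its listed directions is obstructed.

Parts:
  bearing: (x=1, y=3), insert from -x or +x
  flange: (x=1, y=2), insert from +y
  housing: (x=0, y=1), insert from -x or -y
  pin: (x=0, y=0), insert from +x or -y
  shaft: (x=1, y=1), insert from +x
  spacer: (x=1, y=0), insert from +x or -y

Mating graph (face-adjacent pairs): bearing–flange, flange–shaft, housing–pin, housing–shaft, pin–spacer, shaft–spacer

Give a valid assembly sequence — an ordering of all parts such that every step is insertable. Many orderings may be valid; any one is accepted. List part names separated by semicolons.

flange; shaft; housing; pin; bearing; spacer

1. flange@(1, 2) [+y clear] — {flange}
2. shaft@(1, 1) [+x clear] — {flange, shaft}
3. housing@(0, 1) [-x clear] — {flange, housing, shaft}
4. pin@(0, 0) [+x clear] — {flange, housing, pin, shaft}
5. bearing@(1, 3) [-x clear] — {bearing, flange, housing, pin, shaft}
6. spacer@(1, 0) [+x clear] — {bearing, flange, housing, pin, shaft, spacer}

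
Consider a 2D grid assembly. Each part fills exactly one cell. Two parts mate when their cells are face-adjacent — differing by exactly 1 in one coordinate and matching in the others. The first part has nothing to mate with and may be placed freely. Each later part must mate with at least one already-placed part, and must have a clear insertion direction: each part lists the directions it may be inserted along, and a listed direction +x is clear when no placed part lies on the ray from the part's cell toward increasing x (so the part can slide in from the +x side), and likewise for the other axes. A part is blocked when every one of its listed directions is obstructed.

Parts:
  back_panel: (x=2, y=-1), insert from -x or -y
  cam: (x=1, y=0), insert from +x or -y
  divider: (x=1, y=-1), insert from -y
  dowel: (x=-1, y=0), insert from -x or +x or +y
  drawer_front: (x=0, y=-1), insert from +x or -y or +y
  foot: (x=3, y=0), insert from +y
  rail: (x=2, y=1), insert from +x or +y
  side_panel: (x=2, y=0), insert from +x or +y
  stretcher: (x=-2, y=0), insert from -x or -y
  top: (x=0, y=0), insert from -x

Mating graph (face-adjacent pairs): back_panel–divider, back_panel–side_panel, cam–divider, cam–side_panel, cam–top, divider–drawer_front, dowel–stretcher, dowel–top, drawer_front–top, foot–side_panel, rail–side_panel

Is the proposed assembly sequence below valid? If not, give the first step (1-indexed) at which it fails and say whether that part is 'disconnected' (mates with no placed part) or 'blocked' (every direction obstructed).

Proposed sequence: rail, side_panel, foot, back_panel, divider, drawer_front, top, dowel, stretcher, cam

1. rail@(2, 1) [+x clear] — {rail}
2. side_panel@(2, 0) [+x clear] — {rail, side_panel}
3. foot@(3, 0) [+y clear] — {foot, rail, side_panel}
4. back_panel@(2, -1) [-x clear] — {back_panel, foot, rail, side_panel}
5. divider@(1, -1) [-y clear] — {back_panel, divider, foot, rail, side_panel}
6. drawer_front@(0, -1) [-y clear] — {back_panel, divider, drawer_front, foot, rail, side_panel}
7. top@(0, 0) [-x clear] — {back_panel, divider, drawer_front, foot, rail, side_panel, top}
8. dowel@(-1, 0) [-x clear] — {back_panel, divider, dowel, drawer_front, foot, rail, side_panel, top}
9. stretcher@(-2, 0) [-x clear] — {back_panel, divider, dowel, drawer_front, foot, rail, side_panel, stretcher, top}
10. cam@(1, 0) — +x/-y all obstructed ⇒ blocked

Invalid at step 10 (blocked)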